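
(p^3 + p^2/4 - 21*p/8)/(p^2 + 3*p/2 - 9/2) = p*(4*p + 7)/(4*(p + 3))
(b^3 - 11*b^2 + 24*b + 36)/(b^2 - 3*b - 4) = (b^2 - 12*b + 36)/(b - 4)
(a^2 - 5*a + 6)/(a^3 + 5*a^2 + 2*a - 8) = (a^2 - 5*a + 6)/(a^3 + 5*a^2 + 2*a - 8)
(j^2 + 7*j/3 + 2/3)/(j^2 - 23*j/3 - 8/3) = (j + 2)/(j - 8)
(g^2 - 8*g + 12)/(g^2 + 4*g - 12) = (g - 6)/(g + 6)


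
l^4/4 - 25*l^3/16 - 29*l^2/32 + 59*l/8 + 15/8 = (l/4 + 1/2)*(l - 6)*(l - 5/2)*(l + 1/4)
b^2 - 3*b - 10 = (b - 5)*(b + 2)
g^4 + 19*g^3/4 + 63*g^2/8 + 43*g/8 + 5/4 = (g + 1/2)*(g + 1)*(g + 5/4)*(g + 2)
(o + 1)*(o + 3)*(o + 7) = o^3 + 11*o^2 + 31*o + 21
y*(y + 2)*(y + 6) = y^3 + 8*y^2 + 12*y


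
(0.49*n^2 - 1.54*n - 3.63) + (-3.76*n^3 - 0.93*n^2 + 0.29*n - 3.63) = -3.76*n^3 - 0.44*n^2 - 1.25*n - 7.26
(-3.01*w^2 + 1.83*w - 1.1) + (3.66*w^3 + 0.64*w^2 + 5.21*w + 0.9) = 3.66*w^3 - 2.37*w^2 + 7.04*w - 0.2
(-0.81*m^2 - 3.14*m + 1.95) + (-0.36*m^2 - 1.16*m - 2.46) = -1.17*m^2 - 4.3*m - 0.51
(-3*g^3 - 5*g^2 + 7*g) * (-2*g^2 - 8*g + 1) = 6*g^5 + 34*g^4 + 23*g^3 - 61*g^2 + 7*g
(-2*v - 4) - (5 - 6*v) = 4*v - 9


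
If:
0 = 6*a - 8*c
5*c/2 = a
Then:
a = 0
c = 0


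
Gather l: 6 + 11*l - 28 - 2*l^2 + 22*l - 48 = -2*l^2 + 33*l - 70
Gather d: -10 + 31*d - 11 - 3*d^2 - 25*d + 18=-3*d^2 + 6*d - 3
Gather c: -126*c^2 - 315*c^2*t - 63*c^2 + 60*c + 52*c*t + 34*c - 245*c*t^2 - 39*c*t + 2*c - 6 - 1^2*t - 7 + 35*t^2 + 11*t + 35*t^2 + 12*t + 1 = c^2*(-315*t - 189) + c*(-245*t^2 + 13*t + 96) + 70*t^2 + 22*t - 12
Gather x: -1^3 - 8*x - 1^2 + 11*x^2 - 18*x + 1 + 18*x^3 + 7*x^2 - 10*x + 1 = 18*x^3 + 18*x^2 - 36*x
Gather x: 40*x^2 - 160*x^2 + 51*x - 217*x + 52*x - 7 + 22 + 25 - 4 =-120*x^2 - 114*x + 36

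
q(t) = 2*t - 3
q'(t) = 2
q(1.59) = 0.18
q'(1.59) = 2.00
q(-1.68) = -6.36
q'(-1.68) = 2.00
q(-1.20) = -5.40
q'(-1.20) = 2.00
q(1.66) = 0.32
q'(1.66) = 2.00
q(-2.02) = -7.04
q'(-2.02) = 2.00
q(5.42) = 7.84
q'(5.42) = 2.00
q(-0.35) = -3.70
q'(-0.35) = 2.00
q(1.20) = -0.60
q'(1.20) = 2.00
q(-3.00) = -9.00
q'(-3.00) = 2.00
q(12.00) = 21.00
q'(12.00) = 2.00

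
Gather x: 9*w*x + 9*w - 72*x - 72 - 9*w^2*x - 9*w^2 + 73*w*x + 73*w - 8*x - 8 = -9*w^2 + 82*w + x*(-9*w^2 + 82*w - 80) - 80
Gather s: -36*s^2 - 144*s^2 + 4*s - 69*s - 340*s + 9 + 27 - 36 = -180*s^2 - 405*s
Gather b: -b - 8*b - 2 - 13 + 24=9 - 9*b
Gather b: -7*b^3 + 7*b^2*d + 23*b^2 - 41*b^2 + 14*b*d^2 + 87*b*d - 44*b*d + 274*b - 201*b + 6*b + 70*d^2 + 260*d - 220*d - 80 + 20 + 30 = -7*b^3 + b^2*(7*d - 18) + b*(14*d^2 + 43*d + 79) + 70*d^2 + 40*d - 30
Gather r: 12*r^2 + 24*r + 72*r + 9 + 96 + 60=12*r^2 + 96*r + 165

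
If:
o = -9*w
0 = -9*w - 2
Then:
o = 2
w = -2/9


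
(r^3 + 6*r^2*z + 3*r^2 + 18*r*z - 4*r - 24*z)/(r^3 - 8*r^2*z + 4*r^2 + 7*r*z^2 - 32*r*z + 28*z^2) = (r^2 + 6*r*z - r - 6*z)/(r^2 - 8*r*z + 7*z^2)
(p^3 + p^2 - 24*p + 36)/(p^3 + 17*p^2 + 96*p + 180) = (p^2 - 5*p + 6)/(p^2 + 11*p + 30)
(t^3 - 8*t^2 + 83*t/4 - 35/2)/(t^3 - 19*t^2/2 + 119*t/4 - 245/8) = 2*(t - 2)/(2*t - 7)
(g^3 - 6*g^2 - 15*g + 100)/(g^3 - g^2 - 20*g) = (g - 5)/g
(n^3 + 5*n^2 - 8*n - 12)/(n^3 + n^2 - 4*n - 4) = (n + 6)/(n + 2)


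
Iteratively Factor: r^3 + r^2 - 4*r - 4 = (r - 2)*(r^2 + 3*r + 2) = (r - 2)*(r + 1)*(r + 2)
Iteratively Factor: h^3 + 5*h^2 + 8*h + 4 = (h + 1)*(h^2 + 4*h + 4) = (h + 1)*(h + 2)*(h + 2)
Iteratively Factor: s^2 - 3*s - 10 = (s - 5)*(s + 2)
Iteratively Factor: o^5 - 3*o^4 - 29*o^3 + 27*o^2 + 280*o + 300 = (o + 2)*(o^4 - 5*o^3 - 19*o^2 + 65*o + 150) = (o + 2)^2*(o^3 - 7*o^2 - 5*o + 75) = (o - 5)*(o + 2)^2*(o^2 - 2*o - 15) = (o - 5)*(o + 2)^2*(o + 3)*(o - 5)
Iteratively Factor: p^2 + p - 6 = (p - 2)*(p + 3)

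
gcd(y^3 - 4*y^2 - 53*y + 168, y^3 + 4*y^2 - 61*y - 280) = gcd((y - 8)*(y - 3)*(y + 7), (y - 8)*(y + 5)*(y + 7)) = y^2 - y - 56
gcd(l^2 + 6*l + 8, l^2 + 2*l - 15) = 1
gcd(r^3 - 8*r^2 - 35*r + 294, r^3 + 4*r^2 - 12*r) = r + 6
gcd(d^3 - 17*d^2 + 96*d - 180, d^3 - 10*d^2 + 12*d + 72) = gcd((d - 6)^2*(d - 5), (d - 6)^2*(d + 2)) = d^2 - 12*d + 36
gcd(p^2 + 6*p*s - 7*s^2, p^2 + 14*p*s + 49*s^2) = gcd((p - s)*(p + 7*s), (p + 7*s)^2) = p + 7*s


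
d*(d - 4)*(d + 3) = d^3 - d^2 - 12*d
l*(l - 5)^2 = l^3 - 10*l^2 + 25*l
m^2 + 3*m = m*(m + 3)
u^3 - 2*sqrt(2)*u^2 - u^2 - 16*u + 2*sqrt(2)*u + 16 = (u - 1)*(u - 4*sqrt(2))*(u + 2*sqrt(2))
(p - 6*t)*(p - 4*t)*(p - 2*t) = p^3 - 12*p^2*t + 44*p*t^2 - 48*t^3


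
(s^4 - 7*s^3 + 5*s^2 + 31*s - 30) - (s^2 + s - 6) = s^4 - 7*s^3 + 4*s^2 + 30*s - 24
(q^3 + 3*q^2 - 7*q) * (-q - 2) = -q^4 - 5*q^3 + q^2 + 14*q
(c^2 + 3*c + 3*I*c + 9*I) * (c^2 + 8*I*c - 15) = c^4 + 3*c^3 + 11*I*c^3 - 39*c^2 + 33*I*c^2 - 117*c - 45*I*c - 135*I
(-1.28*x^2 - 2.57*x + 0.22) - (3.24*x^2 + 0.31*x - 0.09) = -4.52*x^2 - 2.88*x + 0.31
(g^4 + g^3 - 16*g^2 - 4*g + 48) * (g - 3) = g^5 - 2*g^4 - 19*g^3 + 44*g^2 + 60*g - 144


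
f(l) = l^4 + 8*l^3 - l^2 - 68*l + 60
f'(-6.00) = -56.00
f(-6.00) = 0.00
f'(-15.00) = -8138.00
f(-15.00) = 24480.00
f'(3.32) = 336.28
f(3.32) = 237.47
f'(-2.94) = 43.68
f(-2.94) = 122.69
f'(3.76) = 476.41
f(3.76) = 415.31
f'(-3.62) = 63.99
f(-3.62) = 85.28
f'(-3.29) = 55.91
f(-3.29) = 105.17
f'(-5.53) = 0.55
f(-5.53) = -12.25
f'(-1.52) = -23.56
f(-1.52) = 138.29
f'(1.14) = -33.16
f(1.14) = -5.28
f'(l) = 4*l^3 + 24*l^2 - 2*l - 68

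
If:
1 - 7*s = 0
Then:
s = 1/7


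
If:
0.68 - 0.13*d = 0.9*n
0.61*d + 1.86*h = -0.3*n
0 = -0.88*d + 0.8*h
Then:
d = -0.09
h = -0.10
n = 0.77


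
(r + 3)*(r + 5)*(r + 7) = r^3 + 15*r^2 + 71*r + 105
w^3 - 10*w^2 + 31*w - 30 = (w - 5)*(w - 3)*(w - 2)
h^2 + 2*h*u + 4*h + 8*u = (h + 4)*(h + 2*u)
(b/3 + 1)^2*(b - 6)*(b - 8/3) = b^4/9 - 8*b^3/27 - 3*b^2 + 2*b + 16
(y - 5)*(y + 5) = y^2 - 25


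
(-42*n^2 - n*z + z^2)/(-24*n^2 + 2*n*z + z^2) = (-7*n + z)/(-4*n + z)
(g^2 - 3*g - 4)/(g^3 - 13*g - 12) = 1/(g + 3)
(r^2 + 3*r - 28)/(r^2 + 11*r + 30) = (r^2 + 3*r - 28)/(r^2 + 11*r + 30)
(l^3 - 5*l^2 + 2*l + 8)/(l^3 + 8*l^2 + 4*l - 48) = (l^2 - 3*l - 4)/(l^2 + 10*l + 24)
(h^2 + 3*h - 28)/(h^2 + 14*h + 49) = (h - 4)/(h + 7)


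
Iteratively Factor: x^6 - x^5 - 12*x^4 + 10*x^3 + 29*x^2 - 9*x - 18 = (x + 3)*(x^5 - 4*x^4 + 10*x^2 - x - 6) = (x + 1)*(x + 3)*(x^4 - 5*x^3 + 5*x^2 + 5*x - 6) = (x - 3)*(x + 1)*(x + 3)*(x^3 - 2*x^2 - x + 2) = (x - 3)*(x - 1)*(x + 1)*(x + 3)*(x^2 - x - 2) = (x - 3)*(x - 1)*(x + 1)^2*(x + 3)*(x - 2)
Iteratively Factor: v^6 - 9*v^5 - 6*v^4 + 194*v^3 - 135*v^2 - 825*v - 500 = (v + 1)*(v^5 - 10*v^4 + 4*v^3 + 190*v^2 - 325*v - 500) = (v + 1)*(v + 4)*(v^4 - 14*v^3 + 60*v^2 - 50*v - 125) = (v + 1)^2*(v + 4)*(v^3 - 15*v^2 + 75*v - 125) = (v - 5)*(v + 1)^2*(v + 4)*(v^2 - 10*v + 25) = (v - 5)^2*(v + 1)^2*(v + 4)*(v - 5)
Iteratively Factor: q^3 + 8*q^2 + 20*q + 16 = (q + 2)*(q^2 + 6*q + 8) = (q + 2)*(q + 4)*(q + 2)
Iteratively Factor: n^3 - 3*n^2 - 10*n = (n)*(n^2 - 3*n - 10) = n*(n + 2)*(n - 5)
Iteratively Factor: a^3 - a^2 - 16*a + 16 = (a + 4)*(a^2 - 5*a + 4) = (a - 4)*(a + 4)*(a - 1)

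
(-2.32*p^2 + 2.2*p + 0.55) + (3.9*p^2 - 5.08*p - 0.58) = 1.58*p^2 - 2.88*p - 0.0299999999999999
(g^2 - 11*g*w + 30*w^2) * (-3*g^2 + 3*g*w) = -3*g^4 + 36*g^3*w - 123*g^2*w^2 + 90*g*w^3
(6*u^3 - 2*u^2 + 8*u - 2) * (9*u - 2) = 54*u^4 - 30*u^3 + 76*u^2 - 34*u + 4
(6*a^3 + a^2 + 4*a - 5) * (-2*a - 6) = -12*a^4 - 38*a^3 - 14*a^2 - 14*a + 30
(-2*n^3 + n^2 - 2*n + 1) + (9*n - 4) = -2*n^3 + n^2 + 7*n - 3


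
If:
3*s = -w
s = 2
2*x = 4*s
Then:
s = 2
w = -6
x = 4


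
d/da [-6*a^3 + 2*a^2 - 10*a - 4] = -18*a^2 + 4*a - 10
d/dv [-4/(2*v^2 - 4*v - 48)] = 4*(v - 1)/(-v^2 + 2*v + 24)^2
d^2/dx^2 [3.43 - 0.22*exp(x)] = -0.22*exp(x)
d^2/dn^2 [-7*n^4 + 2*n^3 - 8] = 12*n*(1 - 7*n)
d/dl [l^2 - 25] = 2*l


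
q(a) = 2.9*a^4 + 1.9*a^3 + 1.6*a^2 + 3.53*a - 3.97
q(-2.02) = 28.05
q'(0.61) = 10.24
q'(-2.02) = -75.29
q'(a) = 11.6*a^3 + 5.7*a^2 + 3.2*a + 3.53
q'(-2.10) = -85.48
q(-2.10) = 34.48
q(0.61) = -0.39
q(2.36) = 128.21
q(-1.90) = 19.86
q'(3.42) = 545.16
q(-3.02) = 188.86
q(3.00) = 307.22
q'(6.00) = 2733.53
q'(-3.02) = -273.65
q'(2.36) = 195.30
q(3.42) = 499.56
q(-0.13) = -4.41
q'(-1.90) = -61.54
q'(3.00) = 377.63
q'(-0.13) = 3.18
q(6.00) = 4243.61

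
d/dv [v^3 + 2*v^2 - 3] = v*(3*v + 4)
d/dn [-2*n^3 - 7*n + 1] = -6*n^2 - 7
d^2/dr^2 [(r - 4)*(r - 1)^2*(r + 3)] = 12*r^2 - 18*r - 18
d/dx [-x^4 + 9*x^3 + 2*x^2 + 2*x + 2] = -4*x^3 + 27*x^2 + 4*x + 2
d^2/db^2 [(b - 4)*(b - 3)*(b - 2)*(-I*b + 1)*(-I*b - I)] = -20*b^3 + b^2*(96 - 12*I) - b*(102 - 48*I) - 4 - 34*I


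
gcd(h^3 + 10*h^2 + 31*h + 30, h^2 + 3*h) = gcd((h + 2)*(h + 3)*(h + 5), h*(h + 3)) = h + 3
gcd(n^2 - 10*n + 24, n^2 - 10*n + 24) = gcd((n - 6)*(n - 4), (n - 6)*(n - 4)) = n^2 - 10*n + 24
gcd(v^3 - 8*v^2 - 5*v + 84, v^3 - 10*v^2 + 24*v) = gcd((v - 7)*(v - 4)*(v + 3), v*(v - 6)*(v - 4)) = v - 4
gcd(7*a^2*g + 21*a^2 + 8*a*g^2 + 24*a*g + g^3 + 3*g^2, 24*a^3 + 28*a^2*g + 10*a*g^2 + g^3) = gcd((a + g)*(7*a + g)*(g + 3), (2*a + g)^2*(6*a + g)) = 1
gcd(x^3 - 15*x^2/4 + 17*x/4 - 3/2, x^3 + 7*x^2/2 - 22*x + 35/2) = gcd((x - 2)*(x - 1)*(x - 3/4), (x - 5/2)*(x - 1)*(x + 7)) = x - 1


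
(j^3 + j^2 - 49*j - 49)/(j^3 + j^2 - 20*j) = (j^3 + j^2 - 49*j - 49)/(j*(j^2 + j - 20))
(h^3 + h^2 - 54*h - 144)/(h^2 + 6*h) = h - 5 - 24/h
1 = 1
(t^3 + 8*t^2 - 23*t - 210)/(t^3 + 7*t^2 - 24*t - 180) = (t + 7)/(t + 6)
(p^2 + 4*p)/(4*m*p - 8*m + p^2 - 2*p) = p*(p + 4)/(4*m*p - 8*m + p^2 - 2*p)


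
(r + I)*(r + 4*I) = r^2 + 5*I*r - 4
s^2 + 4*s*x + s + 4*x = (s + 1)*(s + 4*x)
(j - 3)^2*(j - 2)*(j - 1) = j^4 - 9*j^3 + 29*j^2 - 39*j + 18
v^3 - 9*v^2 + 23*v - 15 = (v - 5)*(v - 3)*(v - 1)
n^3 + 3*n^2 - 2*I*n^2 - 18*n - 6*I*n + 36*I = (n - 3)*(n + 6)*(n - 2*I)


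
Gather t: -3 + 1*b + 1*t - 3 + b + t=2*b + 2*t - 6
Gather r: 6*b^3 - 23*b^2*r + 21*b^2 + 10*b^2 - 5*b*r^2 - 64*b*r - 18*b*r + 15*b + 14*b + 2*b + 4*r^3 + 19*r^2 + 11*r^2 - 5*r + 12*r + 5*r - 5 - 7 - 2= 6*b^3 + 31*b^2 + 31*b + 4*r^3 + r^2*(30 - 5*b) + r*(-23*b^2 - 82*b + 12) - 14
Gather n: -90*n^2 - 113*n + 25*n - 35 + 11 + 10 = -90*n^2 - 88*n - 14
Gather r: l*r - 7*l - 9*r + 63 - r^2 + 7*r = -7*l - r^2 + r*(l - 2) + 63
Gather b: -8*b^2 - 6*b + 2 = -8*b^2 - 6*b + 2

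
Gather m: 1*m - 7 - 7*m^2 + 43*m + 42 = -7*m^2 + 44*m + 35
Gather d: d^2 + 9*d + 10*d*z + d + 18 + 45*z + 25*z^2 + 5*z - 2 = d^2 + d*(10*z + 10) + 25*z^2 + 50*z + 16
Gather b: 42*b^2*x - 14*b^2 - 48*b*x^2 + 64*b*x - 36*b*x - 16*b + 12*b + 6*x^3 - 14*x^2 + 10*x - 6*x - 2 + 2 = b^2*(42*x - 14) + b*(-48*x^2 + 28*x - 4) + 6*x^3 - 14*x^2 + 4*x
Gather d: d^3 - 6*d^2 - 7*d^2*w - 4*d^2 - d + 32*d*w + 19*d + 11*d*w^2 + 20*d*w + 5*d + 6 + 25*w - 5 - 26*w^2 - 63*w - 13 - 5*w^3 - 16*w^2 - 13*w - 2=d^3 + d^2*(-7*w - 10) + d*(11*w^2 + 52*w + 23) - 5*w^3 - 42*w^2 - 51*w - 14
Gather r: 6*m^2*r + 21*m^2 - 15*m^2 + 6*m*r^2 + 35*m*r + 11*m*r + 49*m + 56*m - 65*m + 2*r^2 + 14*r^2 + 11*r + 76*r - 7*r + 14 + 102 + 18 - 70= 6*m^2 + 40*m + r^2*(6*m + 16) + r*(6*m^2 + 46*m + 80) + 64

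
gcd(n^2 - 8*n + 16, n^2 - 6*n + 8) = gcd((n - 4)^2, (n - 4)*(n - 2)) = n - 4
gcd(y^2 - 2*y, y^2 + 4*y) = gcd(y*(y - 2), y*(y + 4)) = y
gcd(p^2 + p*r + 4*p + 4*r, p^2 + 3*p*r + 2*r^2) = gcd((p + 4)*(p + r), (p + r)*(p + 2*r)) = p + r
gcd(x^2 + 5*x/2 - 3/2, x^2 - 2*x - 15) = x + 3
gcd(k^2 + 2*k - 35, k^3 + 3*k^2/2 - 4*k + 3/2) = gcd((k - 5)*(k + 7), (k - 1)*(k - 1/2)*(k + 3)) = 1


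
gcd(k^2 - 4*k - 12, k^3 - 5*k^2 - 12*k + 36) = k - 6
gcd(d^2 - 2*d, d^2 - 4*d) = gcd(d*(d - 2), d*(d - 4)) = d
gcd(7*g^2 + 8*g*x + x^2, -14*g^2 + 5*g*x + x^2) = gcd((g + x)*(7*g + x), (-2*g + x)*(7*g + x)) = 7*g + x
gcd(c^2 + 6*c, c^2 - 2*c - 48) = c + 6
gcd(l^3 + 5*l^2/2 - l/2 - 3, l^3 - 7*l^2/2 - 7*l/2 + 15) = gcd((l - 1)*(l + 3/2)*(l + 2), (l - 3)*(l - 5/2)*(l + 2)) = l + 2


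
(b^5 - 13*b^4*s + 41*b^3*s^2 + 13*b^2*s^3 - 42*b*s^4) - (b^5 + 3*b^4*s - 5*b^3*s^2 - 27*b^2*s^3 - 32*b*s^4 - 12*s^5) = -16*b^4*s + 46*b^3*s^2 + 40*b^2*s^3 - 10*b*s^4 + 12*s^5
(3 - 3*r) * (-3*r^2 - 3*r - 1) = 9*r^3 - 6*r - 3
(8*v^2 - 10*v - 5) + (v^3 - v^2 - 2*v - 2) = v^3 + 7*v^2 - 12*v - 7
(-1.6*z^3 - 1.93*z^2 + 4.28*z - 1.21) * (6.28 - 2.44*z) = 3.904*z^4 - 5.3388*z^3 - 22.5636*z^2 + 29.8308*z - 7.5988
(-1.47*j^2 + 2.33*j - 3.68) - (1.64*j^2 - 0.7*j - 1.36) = -3.11*j^2 + 3.03*j - 2.32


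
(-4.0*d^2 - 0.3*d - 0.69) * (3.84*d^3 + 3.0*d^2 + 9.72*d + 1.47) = -15.36*d^5 - 13.152*d^4 - 42.4296*d^3 - 10.866*d^2 - 7.1478*d - 1.0143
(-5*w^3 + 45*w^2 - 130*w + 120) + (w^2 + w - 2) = -5*w^3 + 46*w^2 - 129*w + 118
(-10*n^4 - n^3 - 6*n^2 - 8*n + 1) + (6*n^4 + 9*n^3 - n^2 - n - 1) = -4*n^4 + 8*n^3 - 7*n^2 - 9*n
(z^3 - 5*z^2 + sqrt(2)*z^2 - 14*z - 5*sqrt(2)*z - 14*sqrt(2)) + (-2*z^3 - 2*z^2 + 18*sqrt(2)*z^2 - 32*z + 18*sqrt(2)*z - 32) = -z^3 - 7*z^2 + 19*sqrt(2)*z^2 - 46*z + 13*sqrt(2)*z - 32 - 14*sqrt(2)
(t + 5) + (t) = 2*t + 5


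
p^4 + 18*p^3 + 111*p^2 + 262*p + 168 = (p + 1)*(p + 4)*(p + 6)*(p + 7)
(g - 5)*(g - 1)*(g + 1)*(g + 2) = g^4 - 3*g^3 - 11*g^2 + 3*g + 10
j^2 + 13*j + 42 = (j + 6)*(j + 7)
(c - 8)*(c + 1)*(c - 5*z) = c^3 - 5*c^2*z - 7*c^2 + 35*c*z - 8*c + 40*z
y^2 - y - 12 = (y - 4)*(y + 3)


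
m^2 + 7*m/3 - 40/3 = (m - 8/3)*(m + 5)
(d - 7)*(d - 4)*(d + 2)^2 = d^4 - 7*d^3 - 12*d^2 + 68*d + 112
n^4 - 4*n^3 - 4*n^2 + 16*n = n*(n - 4)*(n - 2)*(n + 2)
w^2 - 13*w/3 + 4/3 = (w - 4)*(w - 1/3)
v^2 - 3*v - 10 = (v - 5)*(v + 2)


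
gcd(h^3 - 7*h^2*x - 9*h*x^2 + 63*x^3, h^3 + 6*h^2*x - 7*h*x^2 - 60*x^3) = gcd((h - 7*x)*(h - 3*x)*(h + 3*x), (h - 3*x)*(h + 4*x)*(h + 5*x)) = -h + 3*x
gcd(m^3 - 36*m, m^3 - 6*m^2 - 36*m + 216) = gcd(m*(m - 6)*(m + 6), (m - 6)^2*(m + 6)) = m^2 - 36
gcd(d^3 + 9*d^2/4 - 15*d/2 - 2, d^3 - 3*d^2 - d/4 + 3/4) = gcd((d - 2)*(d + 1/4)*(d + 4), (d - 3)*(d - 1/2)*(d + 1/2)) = 1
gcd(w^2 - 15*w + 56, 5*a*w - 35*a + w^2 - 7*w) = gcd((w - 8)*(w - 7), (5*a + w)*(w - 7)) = w - 7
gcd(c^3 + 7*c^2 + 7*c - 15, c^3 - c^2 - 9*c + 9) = c^2 + 2*c - 3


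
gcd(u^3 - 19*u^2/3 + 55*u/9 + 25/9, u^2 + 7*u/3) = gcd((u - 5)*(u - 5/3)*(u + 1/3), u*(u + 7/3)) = 1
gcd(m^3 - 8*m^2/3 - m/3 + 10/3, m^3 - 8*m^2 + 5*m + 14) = m^2 - m - 2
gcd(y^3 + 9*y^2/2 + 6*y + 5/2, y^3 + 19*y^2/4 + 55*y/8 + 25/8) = y^2 + 7*y/2 + 5/2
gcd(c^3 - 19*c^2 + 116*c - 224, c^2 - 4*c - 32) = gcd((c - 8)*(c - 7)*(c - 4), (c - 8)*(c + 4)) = c - 8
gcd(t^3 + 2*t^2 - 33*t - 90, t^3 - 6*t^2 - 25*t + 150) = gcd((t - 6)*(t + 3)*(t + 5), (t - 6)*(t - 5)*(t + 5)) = t^2 - t - 30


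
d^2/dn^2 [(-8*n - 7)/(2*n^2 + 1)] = 4*(-16*n^3 - 42*n^2 + 24*n + 7)/(8*n^6 + 12*n^4 + 6*n^2 + 1)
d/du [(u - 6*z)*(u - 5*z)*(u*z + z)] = z*(3*u^2 - 22*u*z + 2*u + 30*z^2 - 11*z)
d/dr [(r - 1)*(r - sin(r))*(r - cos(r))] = (1 - r)*(r - cos(r))*(cos(r) - 1) + (r - 1)*(r - sin(r))*(sin(r) + 1) + (r - sin(r))*(r - cos(r))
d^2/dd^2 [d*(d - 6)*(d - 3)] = 6*d - 18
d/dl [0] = 0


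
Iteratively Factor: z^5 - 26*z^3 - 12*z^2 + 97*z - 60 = (z - 1)*(z^4 + z^3 - 25*z^2 - 37*z + 60) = (z - 5)*(z - 1)*(z^3 + 6*z^2 + 5*z - 12) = (z - 5)*(z - 1)^2*(z^2 + 7*z + 12) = (z - 5)*(z - 1)^2*(z + 3)*(z + 4)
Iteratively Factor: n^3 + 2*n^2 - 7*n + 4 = (n - 1)*(n^2 + 3*n - 4) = (n - 1)^2*(n + 4)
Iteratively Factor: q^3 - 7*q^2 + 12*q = (q - 4)*(q^2 - 3*q) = (q - 4)*(q - 3)*(q)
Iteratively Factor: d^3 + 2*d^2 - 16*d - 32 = (d + 2)*(d^2 - 16) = (d + 2)*(d + 4)*(d - 4)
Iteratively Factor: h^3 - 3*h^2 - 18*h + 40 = (h + 4)*(h^2 - 7*h + 10) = (h - 2)*(h + 4)*(h - 5)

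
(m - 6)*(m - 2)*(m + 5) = m^3 - 3*m^2 - 28*m + 60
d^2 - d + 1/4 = (d - 1/2)^2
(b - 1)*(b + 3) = b^2 + 2*b - 3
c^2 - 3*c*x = c*(c - 3*x)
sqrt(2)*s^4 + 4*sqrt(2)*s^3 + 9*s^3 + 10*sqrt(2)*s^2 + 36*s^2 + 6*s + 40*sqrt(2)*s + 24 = (s + 4)*(s + sqrt(2))*(s + 3*sqrt(2))*(sqrt(2)*s + 1)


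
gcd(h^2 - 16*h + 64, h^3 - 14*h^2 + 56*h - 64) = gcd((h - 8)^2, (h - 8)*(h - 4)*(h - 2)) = h - 8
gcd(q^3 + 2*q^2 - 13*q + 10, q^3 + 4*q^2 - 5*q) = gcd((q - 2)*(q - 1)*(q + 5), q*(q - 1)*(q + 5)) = q^2 + 4*q - 5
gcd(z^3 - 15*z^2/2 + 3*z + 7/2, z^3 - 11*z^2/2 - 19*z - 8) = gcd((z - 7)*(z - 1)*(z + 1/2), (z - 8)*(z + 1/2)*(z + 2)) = z + 1/2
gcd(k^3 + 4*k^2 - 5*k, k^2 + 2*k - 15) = k + 5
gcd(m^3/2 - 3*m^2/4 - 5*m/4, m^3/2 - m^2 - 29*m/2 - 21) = 1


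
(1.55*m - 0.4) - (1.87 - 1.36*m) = 2.91*m - 2.27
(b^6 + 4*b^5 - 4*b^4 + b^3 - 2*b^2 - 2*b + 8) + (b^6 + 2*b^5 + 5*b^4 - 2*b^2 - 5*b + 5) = 2*b^6 + 6*b^5 + b^4 + b^3 - 4*b^2 - 7*b + 13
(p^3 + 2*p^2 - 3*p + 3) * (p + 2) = p^4 + 4*p^3 + p^2 - 3*p + 6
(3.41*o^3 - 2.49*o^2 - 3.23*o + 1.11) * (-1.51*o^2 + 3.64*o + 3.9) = -5.1491*o^5 + 16.1723*o^4 + 9.1127*o^3 - 23.1443*o^2 - 8.5566*o + 4.329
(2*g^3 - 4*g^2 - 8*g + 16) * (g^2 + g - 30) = 2*g^5 - 2*g^4 - 72*g^3 + 128*g^2 + 256*g - 480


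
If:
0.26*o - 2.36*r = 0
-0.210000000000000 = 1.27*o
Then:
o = -0.17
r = -0.02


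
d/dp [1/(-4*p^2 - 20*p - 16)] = (2*p + 5)/(4*(p^2 + 5*p + 4)^2)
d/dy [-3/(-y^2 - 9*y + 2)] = 3*(-2*y - 9)/(y^2 + 9*y - 2)^2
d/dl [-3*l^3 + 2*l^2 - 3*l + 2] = -9*l^2 + 4*l - 3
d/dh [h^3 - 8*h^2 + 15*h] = 3*h^2 - 16*h + 15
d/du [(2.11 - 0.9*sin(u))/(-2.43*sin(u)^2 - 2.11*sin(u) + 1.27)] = (-2.187*sin(u)^2 + 10.2546*sin(u) + 3.3091)*cos(u)/(5.9049*sin(u)^4 + 10.2546*sin(u)^3 - 1.7201*sin(u)^2 - 5.3594*sin(u) + 1.6129)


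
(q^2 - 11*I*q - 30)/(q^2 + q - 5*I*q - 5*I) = (q - 6*I)/(q + 1)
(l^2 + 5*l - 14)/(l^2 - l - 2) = (l + 7)/(l + 1)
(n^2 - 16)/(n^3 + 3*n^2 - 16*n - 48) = 1/(n + 3)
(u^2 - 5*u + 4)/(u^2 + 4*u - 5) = (u - 4)/(u + 5)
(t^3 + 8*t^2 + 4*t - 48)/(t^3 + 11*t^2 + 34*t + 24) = (t - 2)/(t + 1)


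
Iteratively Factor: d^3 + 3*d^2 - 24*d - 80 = (d + 4)*(d^2 - d - 20) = (d + 4)^2*(d - 5)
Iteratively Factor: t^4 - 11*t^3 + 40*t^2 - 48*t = (t - 3)*(t^3 - 8*t^2 + 16*t) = t*(t - 3)*(t^2 - 8*t + 16) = t*(t - 4)*(t - 3)*(t - 4)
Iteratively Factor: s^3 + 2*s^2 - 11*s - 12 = (s - 3)*(s^2 + 5*s + 4) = (s - 3)*(s + 4)*(s + 1)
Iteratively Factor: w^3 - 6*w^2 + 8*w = (w)*(w^2 - 6*w + 8) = w*(w - 2)*(w - 4)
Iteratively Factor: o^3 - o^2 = (o)*(o^2 - o) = o^2*(o - 1)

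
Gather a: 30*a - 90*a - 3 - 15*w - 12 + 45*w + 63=-60*a + 30*w + 48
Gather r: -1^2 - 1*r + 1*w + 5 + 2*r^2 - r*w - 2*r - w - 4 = 2*r^2 + r*(-w - 3)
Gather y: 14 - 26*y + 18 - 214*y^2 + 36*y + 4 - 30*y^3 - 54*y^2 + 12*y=-30*y^3 - 268*y^2 + 22*y + 36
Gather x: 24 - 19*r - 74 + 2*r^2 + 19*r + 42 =2*r^2 - 8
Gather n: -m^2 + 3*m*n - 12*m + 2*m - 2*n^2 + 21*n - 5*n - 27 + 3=-m^2 - 10*m - 2*n^2 + n*(3*m + 16) - 24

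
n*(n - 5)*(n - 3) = n^3 - 8*n^2 + 15*n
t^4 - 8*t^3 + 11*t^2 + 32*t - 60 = (t - 5)*(t - 3)*(t - 2)*(t + 2)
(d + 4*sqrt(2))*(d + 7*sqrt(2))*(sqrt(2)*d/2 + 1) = sqrt(2)*d^3/2 + 12*d^2 + 39*sqrt(2)*d + 56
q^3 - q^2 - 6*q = q*(q - 3)*(q + 2)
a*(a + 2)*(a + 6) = a^3 + 8*a^2 + 12*a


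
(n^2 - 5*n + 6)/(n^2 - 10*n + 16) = (n - 3)/(n - 8)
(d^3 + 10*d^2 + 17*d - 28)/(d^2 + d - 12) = (d^2 + 6*d - 7)/(d - 3)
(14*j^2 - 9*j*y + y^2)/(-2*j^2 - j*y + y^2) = (-7*j + y)/(j + y)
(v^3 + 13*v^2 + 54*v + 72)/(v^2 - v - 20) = (v^2 + 9*v + 18)/(v - 5)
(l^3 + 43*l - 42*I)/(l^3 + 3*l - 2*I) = (l^2 + I*l + 42)/(l^2 + I*l + 2)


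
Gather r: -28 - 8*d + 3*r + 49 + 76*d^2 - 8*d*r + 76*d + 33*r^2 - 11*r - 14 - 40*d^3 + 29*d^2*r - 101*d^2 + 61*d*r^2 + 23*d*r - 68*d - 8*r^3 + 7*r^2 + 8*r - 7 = -40*d^3 - 25*d^2 - 8*r^3 + r^2*(61*d + 40) + r*(29*d^2 + 15*d)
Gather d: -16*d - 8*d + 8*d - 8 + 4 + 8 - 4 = -16*d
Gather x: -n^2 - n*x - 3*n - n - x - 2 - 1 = -n^2 - 4*n + x*(-n - 1) - 3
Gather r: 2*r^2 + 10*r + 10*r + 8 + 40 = 2*r^2 + 20*r + 48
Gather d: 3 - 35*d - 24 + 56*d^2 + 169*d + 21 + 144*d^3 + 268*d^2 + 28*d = 144*d^3 + 324*d^2 + 162*d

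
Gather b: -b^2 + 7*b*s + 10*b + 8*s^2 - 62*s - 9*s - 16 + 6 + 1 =-b^2 + b*(7*s + 10) + 8*s^2 - 71*s - 9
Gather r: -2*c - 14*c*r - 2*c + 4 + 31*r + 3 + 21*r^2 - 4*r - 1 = -4*c + 21*r^2 + r*(27 - 14*c) + 6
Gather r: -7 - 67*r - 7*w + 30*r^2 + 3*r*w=30*r^2 + r*(3*w - 67) - 7*w - 7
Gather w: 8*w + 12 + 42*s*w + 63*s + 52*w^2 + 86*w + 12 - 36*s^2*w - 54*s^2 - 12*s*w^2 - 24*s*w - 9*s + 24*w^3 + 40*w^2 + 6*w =-54*s^2 + 54*s + 24*w^3 + w^2*(92 - 12*s) + w*(-36*s^2 + 18*s + 100) + 24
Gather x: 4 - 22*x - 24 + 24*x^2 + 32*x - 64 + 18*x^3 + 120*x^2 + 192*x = 18*x^3 + 144*x^2 + 202*x - 84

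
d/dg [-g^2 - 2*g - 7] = -2*g - 2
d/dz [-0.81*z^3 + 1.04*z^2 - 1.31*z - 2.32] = -2.43*z^2 + 2.08*z - 1.31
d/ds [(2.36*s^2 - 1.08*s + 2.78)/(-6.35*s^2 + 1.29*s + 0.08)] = (-3.8136*s^2 + 35.6836*s - 3.6726)/(40.3225*s^4 - 16.383*s^3 + 0.6481*s^2 + 0.2064*s + 0.0064)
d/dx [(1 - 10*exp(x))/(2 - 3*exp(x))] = -17*exp(x)/(3*exp(x) - 2)^2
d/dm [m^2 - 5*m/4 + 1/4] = 2*m - 5/4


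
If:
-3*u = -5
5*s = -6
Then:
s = -6/5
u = 5/3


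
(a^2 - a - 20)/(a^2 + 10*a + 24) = (a - 5)/(a + 6)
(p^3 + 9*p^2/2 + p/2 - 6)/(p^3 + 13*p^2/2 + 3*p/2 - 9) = (p + 4)/(p + 6)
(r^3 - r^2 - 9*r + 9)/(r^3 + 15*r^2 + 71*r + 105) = (r^2 - 4*r + 3)/(r^2 + 12*r + 35)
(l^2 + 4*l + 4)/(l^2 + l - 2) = (l + 2)/(l - 1)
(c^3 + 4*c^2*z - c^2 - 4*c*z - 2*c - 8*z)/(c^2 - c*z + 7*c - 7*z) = (c^3 + 4*c^2*z - c^2 - 4*c*z - 2*c - 8*z)/(c^2 - c*z + 7*c - 7*z)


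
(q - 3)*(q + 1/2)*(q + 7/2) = q^3 + q^2 - 41*q/4 - 21/4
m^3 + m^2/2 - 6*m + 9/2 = (m - 3/2)*(m - 1)*(m + 3)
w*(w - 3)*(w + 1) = w^3 - 2*w^2 - 3*w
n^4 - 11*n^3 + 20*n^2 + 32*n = n*(n - 8)*(n - 4)*(n + 1)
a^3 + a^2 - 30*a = a*(a - 5)*(a + 6)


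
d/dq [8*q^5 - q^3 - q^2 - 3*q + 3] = 40*q^4 - 3*q^2 - 2*q - 3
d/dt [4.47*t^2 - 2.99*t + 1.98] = 8.94*t - 2.99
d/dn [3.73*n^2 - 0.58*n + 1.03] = 7.46*n - 0.58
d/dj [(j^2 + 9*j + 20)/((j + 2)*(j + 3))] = 2*(-2*j^2 - 14*j - 23)/(j^4 + 10*j^3 + 37*j^2 + 60*j + 36)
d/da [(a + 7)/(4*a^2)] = (-a - 14)/(4*a^3)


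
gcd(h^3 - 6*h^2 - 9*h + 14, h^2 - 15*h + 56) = h - 7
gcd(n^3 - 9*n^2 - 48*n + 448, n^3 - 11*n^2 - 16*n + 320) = n^2 - 16*n + 64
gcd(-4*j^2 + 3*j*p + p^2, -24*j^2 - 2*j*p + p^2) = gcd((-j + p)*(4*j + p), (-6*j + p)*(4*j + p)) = 4*j + p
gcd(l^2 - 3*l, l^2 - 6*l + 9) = l - 3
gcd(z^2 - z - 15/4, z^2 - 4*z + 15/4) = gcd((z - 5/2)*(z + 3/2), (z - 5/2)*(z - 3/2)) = z - 5/2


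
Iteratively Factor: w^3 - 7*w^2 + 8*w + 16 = (w + 1)*(w^2 - 8*w + 16) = (w - 4)*(w + 1)*(w - 4)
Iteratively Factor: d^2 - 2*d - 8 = (d - 4)*(d + 2)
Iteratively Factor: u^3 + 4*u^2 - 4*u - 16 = (u + 4)*(u^2 - 4) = (u + 2)*(u + 4)*(u - 2)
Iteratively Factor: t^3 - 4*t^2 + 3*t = (t - 1)*(t^2 - 3*t) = t*(t - 1)*(t - 3)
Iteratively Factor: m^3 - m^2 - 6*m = (m)*(m^2 - m - 6) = m*(m + 2)*(m - 3)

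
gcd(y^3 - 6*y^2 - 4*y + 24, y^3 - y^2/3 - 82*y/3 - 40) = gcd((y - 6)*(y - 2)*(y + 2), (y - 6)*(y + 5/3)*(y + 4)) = y - 6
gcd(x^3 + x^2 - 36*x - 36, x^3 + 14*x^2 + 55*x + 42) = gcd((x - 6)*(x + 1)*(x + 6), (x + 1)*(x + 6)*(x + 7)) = x^2 + 7*x + 6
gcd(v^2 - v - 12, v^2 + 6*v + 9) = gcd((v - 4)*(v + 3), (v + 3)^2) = v + 3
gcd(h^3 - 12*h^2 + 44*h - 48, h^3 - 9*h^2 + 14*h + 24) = h^2 - 10*h + 24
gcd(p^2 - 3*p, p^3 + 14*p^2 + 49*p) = p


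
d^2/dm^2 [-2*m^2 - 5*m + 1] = -4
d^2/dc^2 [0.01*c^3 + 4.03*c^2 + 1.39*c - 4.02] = 0.06*c + 8.06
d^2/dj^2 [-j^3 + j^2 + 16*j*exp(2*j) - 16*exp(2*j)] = 64*j*exp(2*j) - 6*j + 2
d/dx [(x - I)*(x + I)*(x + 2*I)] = 3*x^2 + 4*I*x + 1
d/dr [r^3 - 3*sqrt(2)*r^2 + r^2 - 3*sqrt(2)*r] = 3*r^2 - 6*sqrt(2)*r + 2*r - 3*sqrt(2)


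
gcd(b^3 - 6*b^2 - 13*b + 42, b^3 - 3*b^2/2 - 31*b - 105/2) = b^2 - 4*b - 21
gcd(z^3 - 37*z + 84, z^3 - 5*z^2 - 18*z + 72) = z - 3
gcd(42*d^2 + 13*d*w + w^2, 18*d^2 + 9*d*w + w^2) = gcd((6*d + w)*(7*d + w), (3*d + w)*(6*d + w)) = 6*d + w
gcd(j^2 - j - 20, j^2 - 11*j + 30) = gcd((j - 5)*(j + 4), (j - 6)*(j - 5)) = j - 5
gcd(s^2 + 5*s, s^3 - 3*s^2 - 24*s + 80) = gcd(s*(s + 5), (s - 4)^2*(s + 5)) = s + 5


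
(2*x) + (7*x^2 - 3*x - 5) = 7*x^2 - x - 5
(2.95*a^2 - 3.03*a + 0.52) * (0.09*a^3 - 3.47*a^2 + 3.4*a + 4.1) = 0.2655*a^5 - 10.5092*a^4 + 20.5909*a^3 - 0.0114000000000019*a^2 - 10.655*a + 2.132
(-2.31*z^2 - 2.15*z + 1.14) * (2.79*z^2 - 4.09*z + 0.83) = -6.4449*z^4 + 3.4494*z^3 + 10.0568*z^2 - 6.4471*z + 0.9462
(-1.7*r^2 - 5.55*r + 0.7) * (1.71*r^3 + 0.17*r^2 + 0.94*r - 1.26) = -2.907*r^5 - 9.7795*r^4 - 1.3445*r^3 - 2.956*r^2 + 7.651*r - 0.882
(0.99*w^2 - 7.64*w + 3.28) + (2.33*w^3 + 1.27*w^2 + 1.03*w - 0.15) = 2.33*w^3 + 2.26*w^2 - 6.61*w + 3.13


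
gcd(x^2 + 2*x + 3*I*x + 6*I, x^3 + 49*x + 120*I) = x + 3*I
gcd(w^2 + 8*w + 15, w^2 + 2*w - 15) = w + 5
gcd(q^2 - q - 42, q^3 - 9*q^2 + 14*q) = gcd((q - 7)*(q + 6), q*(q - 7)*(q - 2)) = q - 7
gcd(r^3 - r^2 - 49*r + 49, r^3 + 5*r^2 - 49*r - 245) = r^2 - 49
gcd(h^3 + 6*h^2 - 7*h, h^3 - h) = h^2 - h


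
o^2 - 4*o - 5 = (o - 5)*(o + 1)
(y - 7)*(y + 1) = y^2 - 6*y - 7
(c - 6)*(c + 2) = c^2 - 4*c - 12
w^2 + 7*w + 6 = (w + 1)*(w + 6)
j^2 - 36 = (j - 6)*(j + 6)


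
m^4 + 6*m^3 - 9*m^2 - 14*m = m*(m - 2)*(m + 1)*(m + 7)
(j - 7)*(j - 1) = j^2 - 8*j + 7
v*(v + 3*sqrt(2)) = v^2 + 3*sqrt(2)*v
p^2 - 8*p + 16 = (p - 4)^2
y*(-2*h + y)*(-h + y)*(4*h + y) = 8*h^3*y - 10*h^2*y^2 + h*y^3 + y^4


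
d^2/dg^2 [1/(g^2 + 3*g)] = 2*(-g*(g + 3) + (2*g + 3)^2)/(g^3*(g + 3)^3)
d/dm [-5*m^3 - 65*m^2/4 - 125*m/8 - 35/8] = -15*m^2 - 65*m/2 - 125/8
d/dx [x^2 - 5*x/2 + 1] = 2*x - 5/2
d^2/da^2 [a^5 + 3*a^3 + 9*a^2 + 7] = 20*a^3 + 18*a + 18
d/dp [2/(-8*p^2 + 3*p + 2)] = 2*(16*p - 3)/(-8*p^2 + 3*p + 2)^2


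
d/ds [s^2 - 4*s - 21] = 2*s - 4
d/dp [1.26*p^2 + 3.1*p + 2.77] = 2.52*p + 3.1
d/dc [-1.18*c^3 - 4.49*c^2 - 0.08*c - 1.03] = -3.54*c^2 - 8.98*c - 0.08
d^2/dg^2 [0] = 0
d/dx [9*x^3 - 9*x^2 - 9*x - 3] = 27*x^2 - 18*x - 9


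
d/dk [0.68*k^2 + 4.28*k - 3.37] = 1.36*k + 4.28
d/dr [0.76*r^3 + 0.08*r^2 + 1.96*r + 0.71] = 2.28*r^2 + 0.16*r + 1.96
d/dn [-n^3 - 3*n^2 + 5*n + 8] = -3*n^2 - 6*n + 5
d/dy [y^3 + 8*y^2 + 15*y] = 3*y^2 + 16*y + 15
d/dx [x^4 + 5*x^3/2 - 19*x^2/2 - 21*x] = 4*x^3 + 15*x^2/2 - 19*x - 21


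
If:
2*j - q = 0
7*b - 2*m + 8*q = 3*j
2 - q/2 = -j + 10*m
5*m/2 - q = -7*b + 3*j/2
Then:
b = -17/385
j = 3/55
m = 1/5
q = 6/55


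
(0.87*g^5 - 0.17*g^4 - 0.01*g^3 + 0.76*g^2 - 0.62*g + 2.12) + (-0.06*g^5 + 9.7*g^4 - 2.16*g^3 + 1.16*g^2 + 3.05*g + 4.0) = 0.81*g^5 + 9.53*g^4 - 2.17*g^3 + 1.92*g^2 + 2.43*g + 6.12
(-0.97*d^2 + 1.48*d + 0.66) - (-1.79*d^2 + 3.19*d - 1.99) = 0.82*d^2 - 1.71*d + 2.65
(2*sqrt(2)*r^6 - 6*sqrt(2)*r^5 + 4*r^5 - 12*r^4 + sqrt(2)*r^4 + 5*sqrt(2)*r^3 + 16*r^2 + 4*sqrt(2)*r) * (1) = 2*sqrt(2)*r^6 - 6*sqrt(2)*r^5 + 4*r^5 - 12*r^4 + sqrt(2)*r^4 + 5*sqrt(2)*r^3 + 16*r^2 + 4*sqrt(2)*r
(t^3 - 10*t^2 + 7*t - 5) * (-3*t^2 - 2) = -3*t^5 + 30*t^4 - 23*t^3 + 35*t^2 - 14*t + 10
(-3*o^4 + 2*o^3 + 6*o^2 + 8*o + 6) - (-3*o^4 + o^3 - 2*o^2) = o^3 + 8*o^2 + 8*o + 6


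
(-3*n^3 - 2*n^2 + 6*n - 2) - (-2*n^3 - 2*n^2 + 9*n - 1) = -n^3 - 3*n - 1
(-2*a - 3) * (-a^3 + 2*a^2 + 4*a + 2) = 2*a^4 - a^3 - 14*a^2 - 16*a - 6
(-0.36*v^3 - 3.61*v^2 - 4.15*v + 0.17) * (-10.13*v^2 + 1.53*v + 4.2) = 3.6468*v^5 + 36.0185*v^4 + 35.0042*v^3 - 23.2336*v^2 - 17.1699*v + 0.714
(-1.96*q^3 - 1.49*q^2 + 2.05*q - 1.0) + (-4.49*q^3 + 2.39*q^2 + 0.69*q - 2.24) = -6.45*q^3 + 0.9*q^2 + 2.74*q - 3.24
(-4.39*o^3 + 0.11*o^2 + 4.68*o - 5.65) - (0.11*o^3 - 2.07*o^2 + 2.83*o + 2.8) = -4.5*o^3 + 2.18*o^2 + 1.85*o - 8.45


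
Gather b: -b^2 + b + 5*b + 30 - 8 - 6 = -b^2 + 6*b + 16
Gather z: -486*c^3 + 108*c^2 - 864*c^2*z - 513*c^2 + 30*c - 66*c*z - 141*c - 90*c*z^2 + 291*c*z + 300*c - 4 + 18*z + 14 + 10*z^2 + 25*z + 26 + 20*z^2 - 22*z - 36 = -486*c^3 - 405*c^2 + 189*c + z^2*(30 - 90*c) + z*(-864*c^2 + 225*c + 21)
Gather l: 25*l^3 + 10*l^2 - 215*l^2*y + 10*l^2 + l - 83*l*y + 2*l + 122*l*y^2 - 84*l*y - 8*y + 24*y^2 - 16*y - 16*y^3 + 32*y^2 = 25*l^3 + l^2*(20 - 215*y) + l*(122*y^2 - 167*y + 3) - 16*y^3 + 56*y^2 - 24*y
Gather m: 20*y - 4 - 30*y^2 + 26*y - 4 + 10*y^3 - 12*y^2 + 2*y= 10*y^3 - 42*y^2 + 48*y - 8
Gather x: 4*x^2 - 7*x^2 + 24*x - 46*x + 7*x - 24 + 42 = -3*x^2 - 15*x + 18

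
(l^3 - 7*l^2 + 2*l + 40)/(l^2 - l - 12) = (l^2 - 3*l - 10)/(l + 3)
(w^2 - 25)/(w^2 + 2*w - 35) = (w + 5)/(w + 7)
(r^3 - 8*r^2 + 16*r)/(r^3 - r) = (r^2 - 8*r + 16)/(r^2 - 1)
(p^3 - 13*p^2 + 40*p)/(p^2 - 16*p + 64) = p*(p - 5)/(p - 8)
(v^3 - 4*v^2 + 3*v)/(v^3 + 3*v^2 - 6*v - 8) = v*(v^2 - 4*v + 3)/(v^3 + 3*v^2 - 6*v - 8)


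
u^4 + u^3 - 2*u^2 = u^2*(u - 1)*(u + 2)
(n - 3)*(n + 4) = n^2 + n - 12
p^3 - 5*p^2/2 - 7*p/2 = p*(p - 7/2)*(p + 1)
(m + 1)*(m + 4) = m^2 + 5*m + 4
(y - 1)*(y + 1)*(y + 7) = y^3 + 7*y^2 - y - 7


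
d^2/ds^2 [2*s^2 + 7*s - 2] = 4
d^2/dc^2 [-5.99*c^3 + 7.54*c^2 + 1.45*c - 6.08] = 15.08 - 35.94*c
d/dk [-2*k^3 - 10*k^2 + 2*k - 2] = -6*k^2 - 20*k + 2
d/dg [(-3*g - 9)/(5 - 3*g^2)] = 3*(3*g^2 - 6*g*(g + 3) - 5)/(3*g^2 - 5)^2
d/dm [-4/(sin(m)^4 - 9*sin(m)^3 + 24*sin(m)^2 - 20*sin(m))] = 4*(4*cos(m) - 19/tan(m) + 10*cos(m)/sin(m)^2)/((sin(m) - 5)^2*(sin(m) - 2)^3)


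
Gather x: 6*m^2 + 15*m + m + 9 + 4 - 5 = 6*m^2 + 16*m + 8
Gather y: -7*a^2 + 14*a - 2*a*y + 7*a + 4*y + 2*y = -7*a^2 + 21*a + y*(6 - 2*a)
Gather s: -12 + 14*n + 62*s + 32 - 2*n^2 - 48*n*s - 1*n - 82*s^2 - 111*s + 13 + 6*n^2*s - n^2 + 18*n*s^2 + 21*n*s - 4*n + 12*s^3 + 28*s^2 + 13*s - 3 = -3*n^2 + 9*n + 12*s^3 + s^2*(18*n - 54) + s*(6*n^2 - 27*n - 36) + 30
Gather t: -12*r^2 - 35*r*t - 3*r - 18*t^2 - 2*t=-12*r^2 - 3*r - 18*t^2 + t*(-35*r - 2)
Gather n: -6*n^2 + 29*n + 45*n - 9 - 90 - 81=-6*n^2 + 74*n - 180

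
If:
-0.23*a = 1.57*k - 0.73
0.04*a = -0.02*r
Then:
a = -0.5*r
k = 0.0732484076433121*r + 0.464968152866242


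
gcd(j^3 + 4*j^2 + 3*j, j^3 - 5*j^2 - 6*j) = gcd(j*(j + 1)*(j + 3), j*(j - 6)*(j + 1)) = j^2 + j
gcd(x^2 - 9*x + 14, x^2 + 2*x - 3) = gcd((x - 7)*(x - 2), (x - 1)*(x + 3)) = 1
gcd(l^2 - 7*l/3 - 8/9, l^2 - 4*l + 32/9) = l - 8/3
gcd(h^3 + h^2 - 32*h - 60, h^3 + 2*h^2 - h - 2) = h + 2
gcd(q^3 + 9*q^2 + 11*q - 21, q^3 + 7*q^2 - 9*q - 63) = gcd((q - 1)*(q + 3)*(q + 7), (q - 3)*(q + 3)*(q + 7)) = q^2 + 10*q + 21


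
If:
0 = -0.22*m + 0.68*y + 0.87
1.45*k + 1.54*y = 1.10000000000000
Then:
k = 0.758620689655172 - 1.06206896551724*y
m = 3.09090909090909*y + 3.95454545454545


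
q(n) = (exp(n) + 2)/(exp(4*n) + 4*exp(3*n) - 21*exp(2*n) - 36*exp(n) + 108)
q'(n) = (exp(n) + 2)*(-4*exp(4*n) - 12*exp(3*n) + 42*exp(2*n) + 36*exp(n))/(exp(4*n) + 4*exp(3*n) - 21*exp(2*n) - 36*exp(n) + 108)^2 + exp(n)/(exp(4*n) + 4*exp(3*n) - 21*exp(2*n) - 36*exp(n) + 108)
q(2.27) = 0.00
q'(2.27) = -0.00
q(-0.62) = 0.03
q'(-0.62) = 0.02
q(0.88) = -0.40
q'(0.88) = 0.78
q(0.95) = -0.39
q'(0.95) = -0.64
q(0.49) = 0.20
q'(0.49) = 1.13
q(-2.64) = 0.02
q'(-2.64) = 0.00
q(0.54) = 0.28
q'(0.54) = 2.03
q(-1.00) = 0.03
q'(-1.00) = 0.01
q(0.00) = 0.05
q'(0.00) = 0.08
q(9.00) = 0.00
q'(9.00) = 0.00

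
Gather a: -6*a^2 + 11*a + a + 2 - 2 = -6*a^2 + 12*a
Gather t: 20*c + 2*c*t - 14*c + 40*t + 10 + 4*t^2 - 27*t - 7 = 6*c + 4*t^2 + t*(2*c + 13) + 3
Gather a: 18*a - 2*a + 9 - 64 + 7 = 16*a - 48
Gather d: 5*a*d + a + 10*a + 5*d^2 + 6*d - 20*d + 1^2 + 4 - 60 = 11*a + 5*d^2 + d*(5*a - 14) - 55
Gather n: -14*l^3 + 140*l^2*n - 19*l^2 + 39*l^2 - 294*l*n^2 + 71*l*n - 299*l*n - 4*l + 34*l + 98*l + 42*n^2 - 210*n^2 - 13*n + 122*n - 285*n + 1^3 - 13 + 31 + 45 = -14*l^3 + 20*l^2 + 128*l + n^2*(-294*l - 168) + n*(140*l^2 - 228*l - 176) + 64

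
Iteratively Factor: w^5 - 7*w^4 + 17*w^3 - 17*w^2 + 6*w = (w - 2)*(w^4 - 5*w^3 + 7*w^2 - 3*w) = (w - 2)*(w - 1)*(w^3 - 4*w^2 + 3*w) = (w - 2)*(w - 1)^2*(w^2 - 3*w) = w*(w - 2)*(w - 1)^2*(w - 3)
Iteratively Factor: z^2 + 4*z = (z)*(z + 4)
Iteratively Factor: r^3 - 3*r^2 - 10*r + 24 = (r + 3)*(r^2 - 6*r + 8) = (r - 2)*(r + 3)*(r - 4)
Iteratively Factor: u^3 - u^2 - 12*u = (u - 4)*(u^2 + 3*u) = (u - 4)*(u + 3)*(u)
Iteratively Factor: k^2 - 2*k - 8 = (k - 4)*(k + 2)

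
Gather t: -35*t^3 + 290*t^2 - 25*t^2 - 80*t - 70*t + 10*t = -35*t^3 + 265*t^2 - 140*t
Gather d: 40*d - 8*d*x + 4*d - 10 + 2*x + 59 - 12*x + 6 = d*(44 - 8*x) - 10*x + 55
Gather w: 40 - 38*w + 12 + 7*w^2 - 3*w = 7*w^2 - 41*w + 52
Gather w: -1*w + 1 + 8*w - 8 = 7*w - 7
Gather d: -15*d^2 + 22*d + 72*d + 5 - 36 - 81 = -15*d^2 + 94*d - 112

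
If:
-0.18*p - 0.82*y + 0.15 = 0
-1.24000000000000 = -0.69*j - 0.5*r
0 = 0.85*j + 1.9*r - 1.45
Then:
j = 1.84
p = 0.833333333333333 - 4.55555555555556*y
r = -0.06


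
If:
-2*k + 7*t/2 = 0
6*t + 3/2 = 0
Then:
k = -7/16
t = -1/4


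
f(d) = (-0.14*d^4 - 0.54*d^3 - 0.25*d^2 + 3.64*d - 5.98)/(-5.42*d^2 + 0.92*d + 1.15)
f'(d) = (10.84*d - 0.92)*(-0.14*d^4 - 0.54*d^3 - 0.25*d^2 + 3.64*d - 5.98)/(-5.42*d^2 + 0.92*d + 1.15)^2 + (-0.56*d^3 - 1.62*d^2 - 0.5*d + 3.64)/(-5.42*d^2 + 0.92*d + 1.15) = (1.5176*d^5 + 2.5404*d^4 - 1.6376*d^3 + 17.6358*d^2 - 65.3982*d + 9.6876)/(29.3764*d^4 - 9.9728*d^3 - 11.6196*d^2 + 2.116*d + 1.3225)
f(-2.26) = 0.45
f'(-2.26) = 0.30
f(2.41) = 0.39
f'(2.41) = 0.18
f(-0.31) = -20.69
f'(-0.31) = 268.18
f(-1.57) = 0.81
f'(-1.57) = 0.87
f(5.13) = 1.20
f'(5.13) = 0.38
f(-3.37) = 0.29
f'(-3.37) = 0.04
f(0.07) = -4.82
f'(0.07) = 3.68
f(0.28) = -5.08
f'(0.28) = -7.52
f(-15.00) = 4.37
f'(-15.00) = -0.67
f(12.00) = 4.99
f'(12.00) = 0.73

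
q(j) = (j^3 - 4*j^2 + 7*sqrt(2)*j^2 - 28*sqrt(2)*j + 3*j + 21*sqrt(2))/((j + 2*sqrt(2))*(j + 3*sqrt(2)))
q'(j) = (3*j^2 - 8*j + 14*sqrt(2)*j - 28*sqrt(2) + 3)/((j + 2*sqrt(2))*(j + 3*sqrt(2))) - (j^3 - 4*j^2 + 7*sqrt(2)*j^2 - 28*sqrt(2)*j + 3*j + 21*sqrt(2))/((j + 2*sqrt(2))*(j + 3*sqrt(2))^2) - (j^3 - 4*j^2 + 7*sqrt(2)*j^2 - 28*sqrt(2)*j + 3*j + 21*sqrt(2))/((j + 2*sqrt(2))^2*(j + 3*sqrt(2)))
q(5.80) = 2.44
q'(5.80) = 1.01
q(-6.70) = 25.12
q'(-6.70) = 18.71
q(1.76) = -0.40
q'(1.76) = -0.08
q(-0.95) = 11.15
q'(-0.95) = -16.61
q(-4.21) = -4739.29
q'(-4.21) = 142499.51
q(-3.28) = -409.29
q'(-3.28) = -382.22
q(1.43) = -0.32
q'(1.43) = -0.43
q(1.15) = -0.14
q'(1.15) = -0.83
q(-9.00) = 3.68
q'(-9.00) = 4.78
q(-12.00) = -5.76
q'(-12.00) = 2.20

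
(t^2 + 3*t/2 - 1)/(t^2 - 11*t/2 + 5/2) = (t + 2)/(t - 5)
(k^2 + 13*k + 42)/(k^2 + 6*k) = (k + 7)/k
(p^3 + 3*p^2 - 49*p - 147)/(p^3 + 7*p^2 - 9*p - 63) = (p - 7)/(p - 3)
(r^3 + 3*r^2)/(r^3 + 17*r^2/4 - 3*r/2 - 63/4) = 4*r^2/(4*r^2 + 5*r - 21)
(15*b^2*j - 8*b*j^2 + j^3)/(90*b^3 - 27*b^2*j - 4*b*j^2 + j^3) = j*(5*b - j)/(30*b^2 + b*j - j^2)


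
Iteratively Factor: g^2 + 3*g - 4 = (g + 4)*(g - 1)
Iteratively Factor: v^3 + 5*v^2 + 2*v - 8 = (v - 1)*(v^2 + 6*v + 8) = (v - 1)*(v + 4)*(v + 2)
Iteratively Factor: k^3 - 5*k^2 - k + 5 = (k - 5)*(k^2 - 1) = (k - 5)*(k + 1)*(k - 1)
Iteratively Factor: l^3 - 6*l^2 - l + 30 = (l - 5)*(l^2 - l - 6) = (l - 5)*(l + 2)*(l - 3)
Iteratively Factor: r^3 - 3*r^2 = (r - 3)*(r^2) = r*(r - 3)*(r)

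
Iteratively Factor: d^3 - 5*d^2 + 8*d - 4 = (d - 1)*(d^2 - 4*d + 4) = (d - 2)*(d - 1)*(d - 2)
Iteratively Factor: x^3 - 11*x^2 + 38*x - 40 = (x - 2)*(x^2 - 9*x + 20) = (x - 4)*(x - 2)*(x - 5)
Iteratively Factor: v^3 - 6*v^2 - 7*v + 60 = (v - 5)*(v^2 - v - 12) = (v - 5)*(v - 4)*(v + 3)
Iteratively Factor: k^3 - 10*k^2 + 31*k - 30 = (k - 3)*(k^2 - 7*k + 10) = (k - 3)*(k - 2)*(k - 5)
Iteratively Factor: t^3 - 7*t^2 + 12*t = (t - 3)*(t^2 - 4*t) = t*(t - 3)*(t - 4)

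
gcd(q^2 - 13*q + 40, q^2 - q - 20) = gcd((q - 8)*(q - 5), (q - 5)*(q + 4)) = q - 5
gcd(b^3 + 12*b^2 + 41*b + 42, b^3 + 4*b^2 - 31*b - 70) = b^2 + 9*b + 14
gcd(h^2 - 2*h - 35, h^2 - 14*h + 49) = h - 7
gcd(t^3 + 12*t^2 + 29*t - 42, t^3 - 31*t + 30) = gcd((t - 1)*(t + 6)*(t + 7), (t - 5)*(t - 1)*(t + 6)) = t^2 + 5*t - 6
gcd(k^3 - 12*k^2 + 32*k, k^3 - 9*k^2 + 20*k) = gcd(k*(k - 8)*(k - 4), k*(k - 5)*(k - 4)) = k^2 - 4*k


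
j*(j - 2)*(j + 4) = j^3 + 2*j^2 - 8*j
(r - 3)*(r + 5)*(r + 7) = r^3 + 9*r^2 - r - 105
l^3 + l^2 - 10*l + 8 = (l - 2)*(l - 1)*(l + 4)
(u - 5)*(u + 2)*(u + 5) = u^3 + 2*u^2 - 25*u - 50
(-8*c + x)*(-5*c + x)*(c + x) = 40*c^3 + 27*c^2*x - 12*c*x^2 + x^3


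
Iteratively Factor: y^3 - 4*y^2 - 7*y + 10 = (y - 5)*(y^2 + y - 2) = (y - 5)*(y - 1)*(y + 2)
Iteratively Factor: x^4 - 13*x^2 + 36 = (x + 3)*(x^3 - 3*x^2 - 4*x + 12) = (x - 2)*(x + 3)*(x^2 - x - 6) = (x - 3)*(x - 2)*(x + 3)*(x + 2)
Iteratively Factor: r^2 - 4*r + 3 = (r - 3)*(r - 1)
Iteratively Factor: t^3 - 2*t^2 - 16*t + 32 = (t - 4)*(t^2 + 2*t - 8) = (t - 4)*(t - 2)*(t + 4)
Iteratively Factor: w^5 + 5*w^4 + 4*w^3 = (w + 4)*(w^4 + w^3) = (w + 1)*(w + 4)*(w^3) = w*(w + 1)*(w + 4)*(w^2) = w^2*(w + 1)*(w + 4)*(w)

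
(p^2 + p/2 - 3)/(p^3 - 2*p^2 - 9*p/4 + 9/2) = 2*(p + 2)/(2*p^2 - p - 6)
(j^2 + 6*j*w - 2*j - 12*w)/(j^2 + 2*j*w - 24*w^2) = (2 - j)/(-j + 4*w)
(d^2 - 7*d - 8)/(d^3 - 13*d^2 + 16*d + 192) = (d + 1)/(d^2 - 5*d - 24)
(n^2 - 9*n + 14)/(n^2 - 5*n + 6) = (n - 7)/(n - 3)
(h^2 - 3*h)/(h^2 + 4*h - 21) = h/(h + 7)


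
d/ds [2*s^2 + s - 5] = 4*s + 1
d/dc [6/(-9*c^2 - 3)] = 12*c/(3*c^2 + 1)^2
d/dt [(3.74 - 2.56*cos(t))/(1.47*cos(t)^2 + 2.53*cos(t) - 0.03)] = (-3.7632*cos(t)^2 + 10.9956*cos(t) + 9.3854)*sin(t)/(2.1609*cos(t)^4 + 7.4382*cos(t)^3 + 6.3127*cos(t)^2 - 0.1518*cos(t) + 0.0009)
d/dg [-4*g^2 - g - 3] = -8*g - 1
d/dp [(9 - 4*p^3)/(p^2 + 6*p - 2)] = 2*(-6*p^2*(p^2 + 6*p - 2) + (p + 3)*(4*p^3 - 9))/(p^2 + 6*p - 2)^2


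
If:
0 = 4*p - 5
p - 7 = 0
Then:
No Solution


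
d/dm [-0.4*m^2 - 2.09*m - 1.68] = -0.8*m - 2.09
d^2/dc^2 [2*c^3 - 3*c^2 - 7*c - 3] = 12*c - 6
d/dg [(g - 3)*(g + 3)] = 2*g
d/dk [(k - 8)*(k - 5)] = 2*k - 13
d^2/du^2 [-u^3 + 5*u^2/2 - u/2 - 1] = 5 - 6*u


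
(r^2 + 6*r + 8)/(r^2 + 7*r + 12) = (r + 2)/(r + 3)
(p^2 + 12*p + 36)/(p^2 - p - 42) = (p + 6)/(p - 7)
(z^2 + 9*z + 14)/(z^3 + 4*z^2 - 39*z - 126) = (z + 2)/(z^2 - 3*z - 18)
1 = 1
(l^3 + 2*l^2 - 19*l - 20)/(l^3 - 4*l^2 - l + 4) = (l + 5)/(l - 1)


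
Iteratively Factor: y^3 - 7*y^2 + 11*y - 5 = (y - 5)*(y^2 - 2*y + 1) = (y - 5)*(y - 1)*(y - 1)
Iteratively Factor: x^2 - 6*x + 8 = (x - 4)*(x - 2)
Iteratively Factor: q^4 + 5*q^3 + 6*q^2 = (q + 3)*(q^3 + 2*q^2) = q*(q + 3)*(q^2 + 2*q) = q^2*(q + 3)*(q + 2)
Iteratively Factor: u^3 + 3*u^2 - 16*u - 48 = (u + 4)*(u^2 - u - 12) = (u + 3)*(u + 4)*(u - 4)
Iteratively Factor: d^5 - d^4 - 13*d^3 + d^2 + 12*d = (d + 3)*(d^4 - 4*d^3 - d^2 + 4*d) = d*(d + 3)*(d^3 - 4*d^2 - d + 4) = d*(d + 1)*(d + 3)*(d^2 - 5*d + 4) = d*(d - 1)*(d + 1)*(d + 3)*(d - 4)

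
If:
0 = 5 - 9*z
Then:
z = 5/9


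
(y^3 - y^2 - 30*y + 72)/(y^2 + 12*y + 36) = (y^2 - 7*y + 12)/(y + 6)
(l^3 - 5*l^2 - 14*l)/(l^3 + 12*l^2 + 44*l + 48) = l*(l - 7)/(l^2 + 10*l + 24)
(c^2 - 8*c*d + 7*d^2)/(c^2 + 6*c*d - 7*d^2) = (c - 7*d)/(c + 7*d)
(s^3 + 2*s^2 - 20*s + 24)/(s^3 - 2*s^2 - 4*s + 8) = (s + 6)/(s + 2)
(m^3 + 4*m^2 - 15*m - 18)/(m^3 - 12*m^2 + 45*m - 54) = (m^2 + 7*m + 6)/(m^2 - 9*m + 18)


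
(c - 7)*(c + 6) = c^2 - c - 42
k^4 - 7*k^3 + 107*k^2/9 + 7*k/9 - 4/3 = (k - 4)*(k - 3)*(k - 1/3)*(k + 1/3)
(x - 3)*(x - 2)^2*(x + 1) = x^4 - 6*x^3 + 9*x^2 + 4*x - 12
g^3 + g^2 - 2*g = g*(g - 1)*(g + 2)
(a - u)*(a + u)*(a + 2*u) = a^3 + 2*a^2*u - a*u^2 - 2*u^3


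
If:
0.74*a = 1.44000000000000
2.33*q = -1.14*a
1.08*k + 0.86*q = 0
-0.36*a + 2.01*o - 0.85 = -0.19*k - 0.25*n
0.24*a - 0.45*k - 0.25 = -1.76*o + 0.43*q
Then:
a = 1.95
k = 0.76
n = 6.93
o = -0.16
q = -0.95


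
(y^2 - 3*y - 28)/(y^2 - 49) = (y + 4)/(y + 7)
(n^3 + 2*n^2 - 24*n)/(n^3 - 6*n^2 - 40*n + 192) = n/(n - 8)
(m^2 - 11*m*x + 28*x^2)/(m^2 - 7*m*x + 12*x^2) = (-m + 7*x)/(-m + 3*x)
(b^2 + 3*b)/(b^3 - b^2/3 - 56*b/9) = 9*(b + 3)/(9*b^2 - 3*b - 56)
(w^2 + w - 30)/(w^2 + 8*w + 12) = (w - 5)/(w + 2)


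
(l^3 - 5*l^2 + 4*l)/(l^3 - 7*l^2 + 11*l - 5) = l*(l - 4)/(l^2 - 6*l + 5)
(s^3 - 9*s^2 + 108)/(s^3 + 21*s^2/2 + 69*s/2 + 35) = 2*(s^3 - 9*s^2 + 108)/(2*s^3 + 21*s^2 + 69*s + 70)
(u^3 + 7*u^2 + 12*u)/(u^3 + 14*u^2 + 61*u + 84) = u/(u + 7)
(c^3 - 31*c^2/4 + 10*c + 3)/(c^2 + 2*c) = (c^3 - 31*c^2/4 + 10*c + 3)/(c*(c + 2))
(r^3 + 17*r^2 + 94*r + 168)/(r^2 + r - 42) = (r^2 + 10*r + 24)/(r - 6)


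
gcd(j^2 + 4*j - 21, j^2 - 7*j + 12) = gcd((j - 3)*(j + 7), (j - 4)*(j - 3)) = j - 3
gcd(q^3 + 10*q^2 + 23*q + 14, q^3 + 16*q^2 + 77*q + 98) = q^2 + 9*q + 14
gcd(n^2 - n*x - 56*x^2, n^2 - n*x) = 1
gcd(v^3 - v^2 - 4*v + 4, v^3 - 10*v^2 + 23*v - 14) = v^2 - 3*v + 2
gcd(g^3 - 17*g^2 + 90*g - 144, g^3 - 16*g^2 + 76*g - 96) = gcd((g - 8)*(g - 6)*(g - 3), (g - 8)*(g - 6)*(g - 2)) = g^2 - 14*g + 48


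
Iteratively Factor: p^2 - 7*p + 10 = (p - 5)*(p - 2)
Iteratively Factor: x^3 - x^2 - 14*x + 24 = (x + 4)*(x^2 - 5*x + 6) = (x - 3)*(x + 4)*(x - 2)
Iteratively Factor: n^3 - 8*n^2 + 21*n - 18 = (n - 2)*(n^2 - 6*n + 9) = (n - 3)*(n - 2)*(n - 3)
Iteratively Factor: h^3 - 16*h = (h + 4)*(h^2 - 4*h) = (h - 4)*(h + 4)*(h)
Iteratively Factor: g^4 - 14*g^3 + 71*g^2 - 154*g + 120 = (g - 5)*(g^3 - 9*g^2 + 26*g - 24) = (g - 5)*(g - 3)*(g^2 - 6*g + 8) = (g - 5)*(g - 3)*(g - 2)*(g - 4)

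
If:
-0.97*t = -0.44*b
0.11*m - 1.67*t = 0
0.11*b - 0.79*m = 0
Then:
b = 0.00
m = 0.00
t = 0.00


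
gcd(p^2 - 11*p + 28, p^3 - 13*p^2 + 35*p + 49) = p - 7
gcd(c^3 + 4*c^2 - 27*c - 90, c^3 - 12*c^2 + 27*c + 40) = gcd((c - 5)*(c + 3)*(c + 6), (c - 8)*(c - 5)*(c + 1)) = c - 5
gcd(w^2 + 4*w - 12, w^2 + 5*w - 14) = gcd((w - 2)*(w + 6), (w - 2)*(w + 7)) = w - 2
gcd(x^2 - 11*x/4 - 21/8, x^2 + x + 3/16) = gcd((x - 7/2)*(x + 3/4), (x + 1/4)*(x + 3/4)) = x + 3/4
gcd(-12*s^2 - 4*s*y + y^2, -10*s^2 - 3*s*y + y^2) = 2*s + y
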